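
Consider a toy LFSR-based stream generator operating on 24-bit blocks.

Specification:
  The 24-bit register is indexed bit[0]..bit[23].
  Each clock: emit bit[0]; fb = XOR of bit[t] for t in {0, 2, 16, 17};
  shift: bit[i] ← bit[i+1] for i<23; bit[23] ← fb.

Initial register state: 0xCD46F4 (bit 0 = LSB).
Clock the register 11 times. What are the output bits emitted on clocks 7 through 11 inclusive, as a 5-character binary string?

reg_0 = 0xCD46F4
clock 1: out=0, reg = 0x66A37A
clock 2: out=0, reg = 0xB351BD
clock 3: out=1, reg = 0x59A8DE
clock 4: out=0, reg = 0x2CD46F
clock 5: out=1, reg = 0x166A37
clock 6: out=1, reg = 0x8B351B
clock 7: out=1, reg = 0xC59A8D
clock 8: out=1, reg = 0xE2CD46
clock 9: out=0, reg = 0x7166A3
clock 10: out=1, reg = 0x38B351
clock 11: out=1, reg = 0x9C59A8

11011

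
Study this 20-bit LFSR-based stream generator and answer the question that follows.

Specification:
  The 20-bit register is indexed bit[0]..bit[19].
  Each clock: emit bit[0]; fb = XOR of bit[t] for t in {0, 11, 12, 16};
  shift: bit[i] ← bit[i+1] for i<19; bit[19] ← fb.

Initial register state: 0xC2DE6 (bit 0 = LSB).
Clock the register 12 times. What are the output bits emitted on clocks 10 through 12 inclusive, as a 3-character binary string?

011

reg_0 = 0xC2DE6
clock 1: out=0, reg = 0xE16F3
clock 2: out=1, reg = 0x70B79
clock 3: out=1, reg = 0xB85BC
clock 4: out=0, reg = 0xDC2DE
clock 5: out=0, reg = 0xEE16F
clock 6: out=1, reg = 0xF70B7
clock 7: out=1, reg = 0xFB85B
clock 8: out=1, reg = 0x7DC2D
clock 9: out=1, reg = 0x3EE16
clock 10: out=0, reg = 0x1F70B
clock 11: out=1, reg = 0x8FB85
clock 12: out=1, reg = 0xC7DC2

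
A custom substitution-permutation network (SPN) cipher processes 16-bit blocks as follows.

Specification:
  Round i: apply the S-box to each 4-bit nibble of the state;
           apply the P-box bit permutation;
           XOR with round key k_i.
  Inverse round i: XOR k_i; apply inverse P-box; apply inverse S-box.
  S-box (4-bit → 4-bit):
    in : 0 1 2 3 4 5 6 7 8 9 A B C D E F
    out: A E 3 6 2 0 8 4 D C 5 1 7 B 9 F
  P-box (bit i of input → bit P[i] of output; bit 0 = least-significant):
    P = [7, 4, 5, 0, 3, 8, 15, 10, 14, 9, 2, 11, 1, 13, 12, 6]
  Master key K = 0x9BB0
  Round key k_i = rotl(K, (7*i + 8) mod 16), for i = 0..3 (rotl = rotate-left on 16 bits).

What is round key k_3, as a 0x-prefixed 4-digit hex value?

K = 0x9BB0
k_0 = rotl(K, (7*0+8) mod 16) = rotl(K, 8) = 0xB09B
k_1 = rotl(K, (7*1+8) mod 16) = rotl(K, 15) = 0x4DD8
k_2 = rotl(K, (7*2+8) mod 16) = rotl(K, 6) = 0xEC26
k_3 = rotl(K, (7*3+8) mod 16) = rotl(K, 13) = 0x1376

0x1376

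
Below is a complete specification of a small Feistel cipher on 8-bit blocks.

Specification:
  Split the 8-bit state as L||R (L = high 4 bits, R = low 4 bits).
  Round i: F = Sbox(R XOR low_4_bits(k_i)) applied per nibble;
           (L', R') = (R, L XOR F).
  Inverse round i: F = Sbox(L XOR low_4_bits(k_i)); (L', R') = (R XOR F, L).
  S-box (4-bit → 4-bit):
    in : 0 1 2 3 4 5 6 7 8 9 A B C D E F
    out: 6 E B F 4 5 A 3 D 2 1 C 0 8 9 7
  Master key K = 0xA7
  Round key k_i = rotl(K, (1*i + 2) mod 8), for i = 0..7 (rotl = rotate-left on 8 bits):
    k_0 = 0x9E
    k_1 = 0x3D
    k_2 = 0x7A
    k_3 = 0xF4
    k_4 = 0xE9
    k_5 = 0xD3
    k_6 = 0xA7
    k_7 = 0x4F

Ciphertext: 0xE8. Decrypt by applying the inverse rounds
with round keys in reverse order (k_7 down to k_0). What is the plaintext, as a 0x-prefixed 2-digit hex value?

0x18

s_0 = ciphertext = 0xE8
s_1 = InvRound(s_0, k_7) = 0x6E
s_2 = InvRound(s_1, k_6) = 0x06
s_3 = InvRound(s_2, k_5) = 0x90
s_4 = InvRound(s_3, k_4) = 0x69
s_5 = InvRound(s_4, k_3) = 0x26
s_6 = InvRound(s_5, k_2) = 0xB2
s_7 = InvRound(s_6, k_1) = 0x8B
s_8 = InvRound(s_7, k_0) = 0x18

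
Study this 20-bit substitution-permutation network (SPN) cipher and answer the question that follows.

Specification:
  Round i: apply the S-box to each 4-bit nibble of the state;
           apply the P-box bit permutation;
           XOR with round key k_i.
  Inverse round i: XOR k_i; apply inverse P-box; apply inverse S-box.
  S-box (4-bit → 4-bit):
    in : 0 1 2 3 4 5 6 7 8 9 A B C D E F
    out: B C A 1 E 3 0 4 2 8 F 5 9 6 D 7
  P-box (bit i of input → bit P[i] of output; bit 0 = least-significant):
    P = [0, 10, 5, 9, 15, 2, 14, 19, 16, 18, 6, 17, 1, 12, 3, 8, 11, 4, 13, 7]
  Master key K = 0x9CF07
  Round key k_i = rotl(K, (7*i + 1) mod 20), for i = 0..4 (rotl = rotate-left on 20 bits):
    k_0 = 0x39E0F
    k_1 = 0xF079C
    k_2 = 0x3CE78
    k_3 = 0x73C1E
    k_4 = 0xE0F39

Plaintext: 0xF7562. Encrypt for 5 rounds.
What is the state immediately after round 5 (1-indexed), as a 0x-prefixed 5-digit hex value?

0xFB726

s_0 = plaintext = 0xF7562
s_1 = Round(s_0, k_0) = 0x6B017
s_2 = Round(s_1, k_1) = 0x047B6
s_3 = Round(s_2, k_2) = 0x317A0
s_4 = Round(s_3, k_3) = 0xFF353
s_5 = Round(s_4, k_4) = 0xFB726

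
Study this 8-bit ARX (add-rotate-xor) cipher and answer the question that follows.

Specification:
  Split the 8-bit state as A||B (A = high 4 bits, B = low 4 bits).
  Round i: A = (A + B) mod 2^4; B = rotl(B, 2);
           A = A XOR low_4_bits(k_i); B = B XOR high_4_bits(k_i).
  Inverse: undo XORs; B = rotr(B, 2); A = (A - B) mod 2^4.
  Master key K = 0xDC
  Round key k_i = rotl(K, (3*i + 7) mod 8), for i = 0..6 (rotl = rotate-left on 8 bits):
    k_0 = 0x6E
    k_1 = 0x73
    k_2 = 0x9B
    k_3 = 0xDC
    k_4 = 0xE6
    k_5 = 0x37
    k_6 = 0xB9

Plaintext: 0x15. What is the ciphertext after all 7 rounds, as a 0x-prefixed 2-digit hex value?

s_0 = plaintext = 0x15
s_1 = Round(s_0, k_0) = 0x83
s_2 = Round(s_1, k_1) = 0x8B
s_3 = Round(s_2, k_2) = 0x87
s_4 = Round(s_3, k_3) = 0x30
s_5 = Round(s_4, k_4) = 0x5E
s_6 = Round(s_5, k_5) = 0x48
s_7 = Round(s_6, k_6) = 0x59

0x59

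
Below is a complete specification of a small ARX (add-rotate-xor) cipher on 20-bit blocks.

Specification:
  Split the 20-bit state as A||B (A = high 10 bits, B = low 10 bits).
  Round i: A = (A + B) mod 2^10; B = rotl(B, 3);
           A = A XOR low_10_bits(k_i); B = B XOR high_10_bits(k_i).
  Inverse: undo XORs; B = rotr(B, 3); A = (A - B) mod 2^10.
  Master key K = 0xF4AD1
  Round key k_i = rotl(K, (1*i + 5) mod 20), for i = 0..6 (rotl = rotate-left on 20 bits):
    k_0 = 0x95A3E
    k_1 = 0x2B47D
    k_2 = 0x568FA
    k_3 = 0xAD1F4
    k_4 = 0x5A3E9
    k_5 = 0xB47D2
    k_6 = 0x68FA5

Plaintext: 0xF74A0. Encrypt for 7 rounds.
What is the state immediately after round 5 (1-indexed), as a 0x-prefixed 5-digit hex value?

0x94151

s_0 = plaintext = 0xF74A0
s_1 = Round(s_0, k_0) = 0x90F57
s_2 = Round(s_1, k_1) = 0x79E13
s_3 = Round(s_2, k_2) = 0xC01C6
s_4 = Round(s_3, k_3) = 0x4C887
s_5 = Round(s_4, k_4) = 0x94151
s_6 = Round(s_5, k_5) = 0x1CC5B
s_7 = Round(s_6, k_6) = 0xDAF7B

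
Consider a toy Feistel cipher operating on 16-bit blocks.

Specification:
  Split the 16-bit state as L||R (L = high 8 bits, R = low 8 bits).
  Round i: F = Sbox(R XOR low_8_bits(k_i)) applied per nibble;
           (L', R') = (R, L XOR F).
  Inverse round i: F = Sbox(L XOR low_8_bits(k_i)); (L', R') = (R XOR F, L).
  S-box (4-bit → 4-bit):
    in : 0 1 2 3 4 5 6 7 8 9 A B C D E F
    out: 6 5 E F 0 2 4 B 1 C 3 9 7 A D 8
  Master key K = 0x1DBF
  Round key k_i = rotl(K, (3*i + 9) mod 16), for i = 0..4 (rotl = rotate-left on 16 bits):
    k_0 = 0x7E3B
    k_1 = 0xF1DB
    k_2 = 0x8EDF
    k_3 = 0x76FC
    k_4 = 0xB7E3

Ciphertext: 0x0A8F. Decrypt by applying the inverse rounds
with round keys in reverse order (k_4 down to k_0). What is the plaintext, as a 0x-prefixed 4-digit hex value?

0x621C

s_0 = ciphertext = 0x0A8F
s_1 = InvRound(s_0, k_4) = 0x530A
s_2 = InvRound(s_1, k_3) = 0x3253
s_3 = InvRound(s_2, k_2) = 0x8932
s_4 = InvRound(s_3, k_1) = 0x1C89
s_5 = InvRound(s_4, k_0) = 0x621C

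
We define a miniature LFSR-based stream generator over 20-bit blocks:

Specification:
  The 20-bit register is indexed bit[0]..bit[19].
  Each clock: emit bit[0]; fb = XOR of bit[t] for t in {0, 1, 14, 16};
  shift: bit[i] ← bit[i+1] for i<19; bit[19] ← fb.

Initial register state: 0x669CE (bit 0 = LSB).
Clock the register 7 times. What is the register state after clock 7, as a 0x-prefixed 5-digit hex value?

0xACCD3

reg_0 = 0x669CE
clock 1: out=0, reg = 0x334E7
clock 2: out=1, reg = 0x99A73
clock 3: out=1, reg = 0xCCD39
clock 4: out=1, reg = 0x6669C
clock 5: out=0, reg = 0xB334E
clock 6: out=0, reg = 0x599A7
clock 7: out=1, reg = 0xACCD3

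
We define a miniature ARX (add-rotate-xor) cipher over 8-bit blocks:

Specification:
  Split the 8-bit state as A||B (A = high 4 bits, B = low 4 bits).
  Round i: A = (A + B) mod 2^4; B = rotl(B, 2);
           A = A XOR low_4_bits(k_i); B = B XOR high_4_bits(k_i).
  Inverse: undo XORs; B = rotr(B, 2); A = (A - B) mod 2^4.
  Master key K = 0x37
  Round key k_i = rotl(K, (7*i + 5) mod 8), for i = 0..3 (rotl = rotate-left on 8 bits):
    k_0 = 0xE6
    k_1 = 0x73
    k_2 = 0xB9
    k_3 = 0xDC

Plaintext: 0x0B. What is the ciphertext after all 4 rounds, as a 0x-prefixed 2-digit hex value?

0xE4

s_0 = plaintext = 0x0B
s_1 = Round(s_0, k_0) = 0xD0
s_2 = Round(s_1, k_1) = 0xE7
s_3 = Round(s_2, k_2) = 0xC6
s_4 = Round(s_3, k_3) = 0xE4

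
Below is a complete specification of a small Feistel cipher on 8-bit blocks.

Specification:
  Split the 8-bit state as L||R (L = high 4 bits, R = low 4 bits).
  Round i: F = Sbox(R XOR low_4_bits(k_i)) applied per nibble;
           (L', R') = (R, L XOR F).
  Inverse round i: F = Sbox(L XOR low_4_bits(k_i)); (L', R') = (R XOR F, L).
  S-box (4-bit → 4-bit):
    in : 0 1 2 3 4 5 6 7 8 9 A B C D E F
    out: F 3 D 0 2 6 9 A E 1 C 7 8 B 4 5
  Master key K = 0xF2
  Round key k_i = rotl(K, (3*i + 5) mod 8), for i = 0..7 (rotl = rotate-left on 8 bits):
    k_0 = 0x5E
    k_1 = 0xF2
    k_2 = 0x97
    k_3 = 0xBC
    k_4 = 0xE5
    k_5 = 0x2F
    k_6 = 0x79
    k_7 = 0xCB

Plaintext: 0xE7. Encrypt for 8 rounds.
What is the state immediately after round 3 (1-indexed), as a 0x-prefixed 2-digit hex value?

0xC8

s_0 = plaintext = 0xE7
s_1 = Round(s_0, k_0) = 0x7F
s_2 = Round(s_1, k_1) = 0xFC
s_3 = Round(s_2, k_2) = 0xC8
s_4 = Round(s_3, k_3) = 0x8E
s_5 = Round(s_4, k_4) = 0xEF
s_6 = Round(s_5, k_5) = 0xF1
s_7 = Round(s_6, k_6) = 0x11
s_8 = Round(s_7, k_7) = 0x1D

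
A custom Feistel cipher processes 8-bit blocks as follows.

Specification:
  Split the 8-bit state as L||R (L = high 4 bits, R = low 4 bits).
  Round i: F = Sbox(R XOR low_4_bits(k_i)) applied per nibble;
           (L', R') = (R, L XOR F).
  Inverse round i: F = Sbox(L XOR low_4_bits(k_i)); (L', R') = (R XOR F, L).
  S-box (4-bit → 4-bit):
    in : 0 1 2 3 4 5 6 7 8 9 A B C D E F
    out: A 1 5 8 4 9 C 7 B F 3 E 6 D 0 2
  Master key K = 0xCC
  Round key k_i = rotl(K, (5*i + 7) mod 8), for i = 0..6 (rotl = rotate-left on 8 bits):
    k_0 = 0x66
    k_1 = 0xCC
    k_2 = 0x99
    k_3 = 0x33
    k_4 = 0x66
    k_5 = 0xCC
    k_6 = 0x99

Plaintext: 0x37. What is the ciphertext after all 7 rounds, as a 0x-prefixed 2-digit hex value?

s_0 = plaintext = 0x37
s_1 = Round(s_0, k_0) = 0x72
s_2 = Round(s_1, k_1) = 0x27
s_3 = Round(s_2, k_2) = 0x72
s_4 = Round(s_3, k_3) = 0x26
s_5 = Round(s_4, k_4) = 0x68
s_6 = Round(s_5, k_5) = 0x82
s_7 = Round(s_6, k_6) = 0x26

0x26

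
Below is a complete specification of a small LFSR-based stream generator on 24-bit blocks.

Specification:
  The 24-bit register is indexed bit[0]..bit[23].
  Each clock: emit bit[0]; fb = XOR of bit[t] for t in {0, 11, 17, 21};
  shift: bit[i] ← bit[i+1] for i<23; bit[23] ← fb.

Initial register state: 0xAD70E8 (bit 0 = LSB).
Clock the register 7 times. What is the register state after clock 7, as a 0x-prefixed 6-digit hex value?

0xFB5AE1

reg_0 = 0xAD70E8
clock 1: out=0, reg = 0xD6B874
clock 2: out=0, reg = 0x6B5C3A
clock 3: out=0, reg = 0xB5AE1D
clock 4: out=1, reg = 0xDAD70E
clock 5: out=0, reg = 0xED6B87
clock 6: out=1, reg = 0xF6B5C3
clock 7: out=1, reg = 0xFB5AE1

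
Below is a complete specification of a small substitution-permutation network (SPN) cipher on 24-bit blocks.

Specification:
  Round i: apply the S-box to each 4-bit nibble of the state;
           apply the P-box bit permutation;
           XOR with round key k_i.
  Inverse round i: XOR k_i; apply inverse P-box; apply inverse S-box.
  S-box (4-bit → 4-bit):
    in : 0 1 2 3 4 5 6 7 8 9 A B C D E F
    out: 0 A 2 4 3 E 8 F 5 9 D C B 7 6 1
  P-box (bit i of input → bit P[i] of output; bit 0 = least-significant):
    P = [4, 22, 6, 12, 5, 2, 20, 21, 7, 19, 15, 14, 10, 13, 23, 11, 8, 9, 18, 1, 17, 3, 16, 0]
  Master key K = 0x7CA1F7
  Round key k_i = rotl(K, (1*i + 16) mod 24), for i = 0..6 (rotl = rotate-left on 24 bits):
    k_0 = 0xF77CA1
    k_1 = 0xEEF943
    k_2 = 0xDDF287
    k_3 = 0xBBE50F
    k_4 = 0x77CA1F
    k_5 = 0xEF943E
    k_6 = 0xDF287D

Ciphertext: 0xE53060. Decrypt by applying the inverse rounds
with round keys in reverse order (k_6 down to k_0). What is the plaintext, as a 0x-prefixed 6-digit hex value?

0xDC323E

s_0 = ciphertext = 0xE53060
s_1 = InvRound(s_0, k_6) = 0xC06259
s_2 = InvRound(s_1, k_5) = 0xA545CB
s_3 = InvRound(s_2, k_4) = 0xF4A8ED
s_4 = InvRound(s_3, k_3) = 0x8A9CFE
s_5 = InvRound(s_4, k_2) = 0x7EC68D
s_6 = InvRound(s_5, k_1) = 0x2C7FEB
s_7 = InvRound(s_6, k_0) = 0xDC323E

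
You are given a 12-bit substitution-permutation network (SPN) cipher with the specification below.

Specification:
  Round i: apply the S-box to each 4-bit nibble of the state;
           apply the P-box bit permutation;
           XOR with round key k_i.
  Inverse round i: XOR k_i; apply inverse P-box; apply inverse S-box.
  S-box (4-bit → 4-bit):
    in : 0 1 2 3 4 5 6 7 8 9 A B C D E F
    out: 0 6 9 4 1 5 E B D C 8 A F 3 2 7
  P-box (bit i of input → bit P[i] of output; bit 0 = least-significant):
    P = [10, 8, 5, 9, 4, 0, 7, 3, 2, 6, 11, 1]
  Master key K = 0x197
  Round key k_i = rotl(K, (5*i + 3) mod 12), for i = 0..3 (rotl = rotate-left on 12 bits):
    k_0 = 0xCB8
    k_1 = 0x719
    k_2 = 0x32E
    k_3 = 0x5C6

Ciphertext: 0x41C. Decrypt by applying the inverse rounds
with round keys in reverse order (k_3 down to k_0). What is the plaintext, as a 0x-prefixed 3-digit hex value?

0x472

s_0 = ciphertext = 0x41C
s_1 = InvRound(s_0, k_3) = 0xB8E
s_2 = InvRound(s_1, k_2) = 0x333
s_3 = InvRound(s_2, k_1) = 0xAA5
s_4 = InvRound(s_3, k_0) = 0x472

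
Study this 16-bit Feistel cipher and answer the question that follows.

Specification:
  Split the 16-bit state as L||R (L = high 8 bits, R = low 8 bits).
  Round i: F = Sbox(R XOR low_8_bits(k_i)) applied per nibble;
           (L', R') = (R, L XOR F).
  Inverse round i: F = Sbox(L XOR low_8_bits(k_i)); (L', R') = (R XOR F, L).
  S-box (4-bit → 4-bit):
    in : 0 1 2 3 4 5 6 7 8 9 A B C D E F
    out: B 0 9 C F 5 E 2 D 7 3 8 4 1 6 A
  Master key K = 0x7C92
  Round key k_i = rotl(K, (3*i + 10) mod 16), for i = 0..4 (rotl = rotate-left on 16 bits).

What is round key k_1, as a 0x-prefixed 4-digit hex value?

0x4F92

K = 0x7C92
k_0 = rotl(K, (3*0+10) mod 16) = rotl(K, 10) = 0x49F2
k_1 = rotl(K, (3*1+10) mod 16) = rotl(K, 13) = 0x4F92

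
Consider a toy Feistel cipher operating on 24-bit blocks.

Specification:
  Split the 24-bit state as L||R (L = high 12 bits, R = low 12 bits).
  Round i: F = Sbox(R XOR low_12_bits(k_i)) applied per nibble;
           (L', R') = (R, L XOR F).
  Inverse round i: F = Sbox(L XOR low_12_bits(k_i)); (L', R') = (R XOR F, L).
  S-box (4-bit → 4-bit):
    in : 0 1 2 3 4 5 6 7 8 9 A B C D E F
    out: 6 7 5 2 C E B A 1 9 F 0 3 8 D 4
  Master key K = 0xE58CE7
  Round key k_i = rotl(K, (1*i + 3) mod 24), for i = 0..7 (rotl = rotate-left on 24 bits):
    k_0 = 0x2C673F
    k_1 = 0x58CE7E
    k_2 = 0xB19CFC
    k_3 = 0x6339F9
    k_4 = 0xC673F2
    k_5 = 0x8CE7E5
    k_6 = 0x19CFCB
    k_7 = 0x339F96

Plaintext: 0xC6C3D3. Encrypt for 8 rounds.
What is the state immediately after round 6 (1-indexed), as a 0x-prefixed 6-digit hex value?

0x8ED9AF

s_0 = plaintext = 0xC6C3D3
s_1 = Round(s_0, k_0) = 0x3D30BF
s_2 = Round(s_1, k_1) = 0x0BFEE4
s_3 = Round(s_2, k_2) = 0xEE45CE
s_4 = Round(s_3, k_3) = 0x5CEDCE
s_5 = Round(s_4, k_4) = 0xDCE8ED
s_6 = Round(s_5, k_5) = 0x8ED9AF
s_7 = Round(s_6, k_6) = 0x9AF351
s_8 = Round(s_7, k_7) = 0x351A95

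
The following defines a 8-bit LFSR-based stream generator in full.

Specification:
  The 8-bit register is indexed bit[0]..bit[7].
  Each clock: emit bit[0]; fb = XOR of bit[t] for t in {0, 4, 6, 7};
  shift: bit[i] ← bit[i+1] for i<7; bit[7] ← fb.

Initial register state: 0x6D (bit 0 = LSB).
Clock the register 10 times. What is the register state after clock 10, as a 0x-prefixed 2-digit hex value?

reg_0 = 0x6D
clock 1: out=1, reg = 0x36
clock 2: out=0, reg = 0x9B
clock 3: out=1, reg = 0xCD
clock 4: out=1, reg = 0xE6
clock 5: out=0, reg = 0x73
clock 6: out=1, reg = 0xB9
clock 7: out=1, reg = 0xDC
clock 8: out=0, reg = 0xEE
clock 9: out=0, reg = 0x77
clock 10: out=1, reg = 0xBB

0xBB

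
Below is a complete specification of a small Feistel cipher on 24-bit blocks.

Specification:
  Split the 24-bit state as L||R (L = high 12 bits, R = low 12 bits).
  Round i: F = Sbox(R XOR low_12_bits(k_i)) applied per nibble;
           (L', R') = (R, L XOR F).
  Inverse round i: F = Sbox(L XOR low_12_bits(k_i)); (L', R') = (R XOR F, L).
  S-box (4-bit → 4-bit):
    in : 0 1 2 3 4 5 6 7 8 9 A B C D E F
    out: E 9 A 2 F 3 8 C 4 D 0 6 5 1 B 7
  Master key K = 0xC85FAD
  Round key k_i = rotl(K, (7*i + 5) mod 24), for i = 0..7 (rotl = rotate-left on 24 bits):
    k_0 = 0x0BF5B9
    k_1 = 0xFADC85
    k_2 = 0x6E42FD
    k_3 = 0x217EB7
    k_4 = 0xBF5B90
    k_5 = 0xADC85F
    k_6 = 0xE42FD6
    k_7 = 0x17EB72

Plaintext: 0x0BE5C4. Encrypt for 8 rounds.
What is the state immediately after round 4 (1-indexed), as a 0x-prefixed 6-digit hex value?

0xF82697

s_0 = plaintext = 0x0BE5C4
s_1 = Round(s_0, k_0) = 0x5C4E7F
s_2 = Round(s_1, k_1) = 0xE7FFB4
s_3 = Round(s_2, k_2) = 0xFB4F82
s_4 = Round(s_3, k_3) = 0xF82697
s_5 = Round(s_4, k_4) = 0x697E6E
s_6 = Round(s_5, k_5) = 0xE6EEBE
s_7 = Round(s_6, k_6) = 0xEBE7EA
s_8 = Round(s_7, k_7) = 0x7EAB6A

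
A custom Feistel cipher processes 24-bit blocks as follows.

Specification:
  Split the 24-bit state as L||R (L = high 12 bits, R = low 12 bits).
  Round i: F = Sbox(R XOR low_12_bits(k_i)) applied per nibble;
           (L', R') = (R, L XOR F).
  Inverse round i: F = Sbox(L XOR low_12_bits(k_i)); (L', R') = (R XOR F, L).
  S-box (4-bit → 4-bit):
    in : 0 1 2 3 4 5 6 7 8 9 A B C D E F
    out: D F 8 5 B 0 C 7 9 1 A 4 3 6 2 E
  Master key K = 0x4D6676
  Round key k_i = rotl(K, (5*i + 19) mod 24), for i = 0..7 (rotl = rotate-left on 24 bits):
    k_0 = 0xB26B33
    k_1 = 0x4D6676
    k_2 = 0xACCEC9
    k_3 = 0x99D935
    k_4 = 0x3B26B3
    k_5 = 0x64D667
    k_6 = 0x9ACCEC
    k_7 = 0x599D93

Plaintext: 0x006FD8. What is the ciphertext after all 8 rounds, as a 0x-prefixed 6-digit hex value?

s_0 = plaintext = 0x006FD8
s_1 = Round(s_0, k_0) = 0xFD8B22
s_2 = Round(s_1, k_1) = 0xB229D3
s_3 = Round(s_2, k_2) = 0x9D3CD8
s_4 = Round(s_3, k_3) = 0xCD89F5
s_5 = Round(s_4, k_4) = 0x9F5264
s_6 = Round(s_5, k_5) = 0x264220
s_7 = Round(s_6, k_6) = 0x220057
s_8 = Round(s_7, k_7) = 0x05741B

0x05741B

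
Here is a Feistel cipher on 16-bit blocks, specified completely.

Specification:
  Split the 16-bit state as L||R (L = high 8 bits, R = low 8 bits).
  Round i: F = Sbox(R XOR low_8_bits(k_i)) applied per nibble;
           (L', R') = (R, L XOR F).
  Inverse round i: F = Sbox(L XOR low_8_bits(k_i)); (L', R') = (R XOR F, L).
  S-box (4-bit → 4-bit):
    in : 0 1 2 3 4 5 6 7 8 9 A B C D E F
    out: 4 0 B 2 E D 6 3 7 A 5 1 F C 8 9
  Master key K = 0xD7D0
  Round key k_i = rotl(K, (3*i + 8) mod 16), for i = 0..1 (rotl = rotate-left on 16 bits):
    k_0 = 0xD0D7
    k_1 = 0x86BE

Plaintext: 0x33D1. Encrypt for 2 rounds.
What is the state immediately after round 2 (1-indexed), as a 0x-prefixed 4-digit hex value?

0x7520

s_0 = plaintext = 0x33D1
s_1 = Round(s_0, k_0) = 0xD175
s_2 = Round(s_1, k_1) = 0x7520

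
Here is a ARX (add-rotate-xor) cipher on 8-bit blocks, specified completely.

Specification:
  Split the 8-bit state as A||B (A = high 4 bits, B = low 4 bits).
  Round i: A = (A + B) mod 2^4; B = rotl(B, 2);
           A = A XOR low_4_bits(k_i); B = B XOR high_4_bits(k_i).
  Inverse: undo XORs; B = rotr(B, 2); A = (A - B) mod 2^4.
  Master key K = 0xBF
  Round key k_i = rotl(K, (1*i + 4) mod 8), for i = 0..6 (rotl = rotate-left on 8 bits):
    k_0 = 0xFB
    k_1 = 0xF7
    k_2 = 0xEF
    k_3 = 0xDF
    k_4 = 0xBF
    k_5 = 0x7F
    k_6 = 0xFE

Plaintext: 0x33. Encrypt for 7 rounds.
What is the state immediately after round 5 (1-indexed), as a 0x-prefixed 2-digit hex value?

0x2E

s_0 = plaintext = 0x33
s_1 = Round(s_0, k_0) = 0xD3
s_2 = Round(s_1, k_1) = 0x73
s_3 = Round(s_2, k_2) = 0x52
s_4 = Round(s_3, k_3) = 0x85
s_5 = Round(s_4, k_4) = 0x2E
s_6 = Round(s_5, k_5) = 0xFC
s_7 = Round(s_6, k_6) = 0x5C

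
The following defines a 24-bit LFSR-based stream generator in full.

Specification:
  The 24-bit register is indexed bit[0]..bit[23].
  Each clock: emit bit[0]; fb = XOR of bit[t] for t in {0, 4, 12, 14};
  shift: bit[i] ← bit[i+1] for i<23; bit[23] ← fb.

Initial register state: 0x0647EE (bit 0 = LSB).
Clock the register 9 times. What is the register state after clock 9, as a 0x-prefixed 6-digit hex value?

reg_0 = 0x0647EE
clock 1: out=0, reg = 0x8323F7
clock 2: out=1, reg = 0x4191FB
clock 3: out=1, reg = 0xA0C8FD
clock 4: out=1, reg = 0xD0647E
clock 5: out=0, reg = 0x68323F
clock 6: out=1, reg = 0xB4191F
clock 7: out=1, reg = 0xDA0C8F
clock 8: out=1, reg = 0xED0647
clock 9: out=1, reg = 0xF68323

0xF68323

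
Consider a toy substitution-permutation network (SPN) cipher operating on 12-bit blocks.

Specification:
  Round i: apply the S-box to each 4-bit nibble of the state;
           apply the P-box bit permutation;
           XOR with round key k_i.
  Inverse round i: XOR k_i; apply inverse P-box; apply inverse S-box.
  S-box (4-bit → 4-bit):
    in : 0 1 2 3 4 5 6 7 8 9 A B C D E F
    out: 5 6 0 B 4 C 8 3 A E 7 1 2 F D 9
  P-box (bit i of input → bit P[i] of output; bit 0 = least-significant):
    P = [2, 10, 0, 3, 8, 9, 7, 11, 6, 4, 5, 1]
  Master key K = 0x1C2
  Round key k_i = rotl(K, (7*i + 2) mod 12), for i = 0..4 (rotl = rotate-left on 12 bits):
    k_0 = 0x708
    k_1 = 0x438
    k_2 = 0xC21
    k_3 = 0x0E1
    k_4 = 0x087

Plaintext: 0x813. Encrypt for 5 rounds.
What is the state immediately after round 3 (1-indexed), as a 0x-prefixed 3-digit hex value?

s_0 = plaintext = 0x813
s_1 = Round(s_0, k_0) = 0x196
s_2 = Round(s_1, k_1) = 0xE80
s_3 = Round(s_2, k_2) = 0x646
s_4 = Round(s_3, k_3) = 0x06B
s_5 = Round(s_4, k_4) = 0x8E3

0x646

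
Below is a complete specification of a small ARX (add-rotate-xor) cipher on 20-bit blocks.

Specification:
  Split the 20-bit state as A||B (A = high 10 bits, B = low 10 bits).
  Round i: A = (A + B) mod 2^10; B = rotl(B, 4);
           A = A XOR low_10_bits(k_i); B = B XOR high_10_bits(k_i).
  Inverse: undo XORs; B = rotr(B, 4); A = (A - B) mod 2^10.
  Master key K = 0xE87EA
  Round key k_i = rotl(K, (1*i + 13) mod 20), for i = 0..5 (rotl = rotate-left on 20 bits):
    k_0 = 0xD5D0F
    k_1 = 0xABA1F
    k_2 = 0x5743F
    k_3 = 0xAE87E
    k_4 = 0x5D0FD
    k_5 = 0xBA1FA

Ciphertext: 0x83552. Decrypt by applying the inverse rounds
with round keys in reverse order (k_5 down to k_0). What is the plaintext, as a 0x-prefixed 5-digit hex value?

0xF367D

s_0 = ciphertext = 0x83552
s_1 = InvRound(s_0, k_5) = 0x4F2BB
s_2 = InvRound(s_1, k_4) = 0x717FC
s_3 = InvRound(s_2, k_3) = 0x09D94
s_4 = InvRound(s_3, k_2) = 0x7324C
s_5 = InvRound(s_4, k_1) = 0xD148E
s_6 = InvRound(s_5, k_0) = 0xF367D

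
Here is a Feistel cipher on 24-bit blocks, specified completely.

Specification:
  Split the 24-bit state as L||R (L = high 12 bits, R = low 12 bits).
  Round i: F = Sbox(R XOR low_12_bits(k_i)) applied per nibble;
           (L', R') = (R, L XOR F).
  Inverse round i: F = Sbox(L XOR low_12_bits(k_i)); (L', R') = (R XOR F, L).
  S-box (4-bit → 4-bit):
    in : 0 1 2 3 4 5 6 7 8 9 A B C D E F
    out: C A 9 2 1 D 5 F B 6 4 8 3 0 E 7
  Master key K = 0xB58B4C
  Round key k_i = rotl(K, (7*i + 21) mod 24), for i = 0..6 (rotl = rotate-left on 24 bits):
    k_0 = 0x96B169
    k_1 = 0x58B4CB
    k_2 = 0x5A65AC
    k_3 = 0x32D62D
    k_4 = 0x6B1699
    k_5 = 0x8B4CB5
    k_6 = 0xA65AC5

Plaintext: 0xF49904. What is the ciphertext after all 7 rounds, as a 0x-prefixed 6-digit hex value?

0xA7A480

s_0 = plaintext = 0xF49904
s_1 = Round(s_0, k_0) = 0x904419
s_2 = Round(s_1, k_1) = 0x41950D
s_3 = Round(s_2, k_2) = 0x50D853
s_4 = Round(s_3, k_3) = 0x853BF3
s_5 = Round(s_4, k_4) = 0xBF3807
s_6 = Round(s_5, k_5) = 0x807A7A
s_7 = Round(s_6, k_6) = 0xA7A480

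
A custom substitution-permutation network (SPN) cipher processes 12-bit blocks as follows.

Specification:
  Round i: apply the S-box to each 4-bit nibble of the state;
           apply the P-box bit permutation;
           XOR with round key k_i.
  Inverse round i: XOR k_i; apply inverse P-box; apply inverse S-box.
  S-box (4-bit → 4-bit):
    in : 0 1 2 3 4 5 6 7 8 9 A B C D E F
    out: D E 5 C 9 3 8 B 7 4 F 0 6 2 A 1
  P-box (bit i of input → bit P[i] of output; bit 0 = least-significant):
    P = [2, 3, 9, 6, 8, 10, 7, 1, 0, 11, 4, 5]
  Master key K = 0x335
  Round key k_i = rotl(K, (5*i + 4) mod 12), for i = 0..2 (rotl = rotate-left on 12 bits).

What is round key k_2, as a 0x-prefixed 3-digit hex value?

K = 0x335
k_0 = rotl(K, (5*0+4) mod 12) = rotl(K, 4) = 0x353
k_1 = rotl(K, (5*1+4) mod 12) = rotl(K, 9) = 0xA66
k_2 = rotl(K, (5*2+4) mod 12) = rotl(K, 2) = 0xCD4

0xCD4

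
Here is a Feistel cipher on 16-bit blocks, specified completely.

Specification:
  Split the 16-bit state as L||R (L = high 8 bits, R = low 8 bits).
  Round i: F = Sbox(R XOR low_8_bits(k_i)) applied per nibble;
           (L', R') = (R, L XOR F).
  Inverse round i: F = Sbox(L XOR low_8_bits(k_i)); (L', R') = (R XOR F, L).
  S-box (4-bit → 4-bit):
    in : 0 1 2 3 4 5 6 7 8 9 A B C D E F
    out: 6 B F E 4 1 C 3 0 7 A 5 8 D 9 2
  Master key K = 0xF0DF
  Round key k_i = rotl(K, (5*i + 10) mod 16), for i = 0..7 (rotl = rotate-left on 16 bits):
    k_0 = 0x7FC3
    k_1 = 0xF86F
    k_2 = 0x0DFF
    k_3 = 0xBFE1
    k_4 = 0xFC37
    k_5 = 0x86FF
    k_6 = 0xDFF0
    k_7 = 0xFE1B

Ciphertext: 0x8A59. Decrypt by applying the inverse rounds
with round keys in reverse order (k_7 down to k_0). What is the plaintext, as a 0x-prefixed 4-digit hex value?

0xB839

s_0 = ciphertext = 0x8A59
s_1 = InvRound(s_0, k_7) = 0x228A
s_2 = InvRound(s_1, k_6) = 0x5522
s_3 = InvRound(s_2, k_5) = 0x8855
s_4 = InvRound(s_3, k_4) = 0x0788
s_5 = InvRound(s_4, k_3) = 0x1407
s_6 = InvRound(s_5, k_2) = 0x9214
s_7 = InvRound(s_6, k_1) = 0x3992
s_8 = InvRound(s_7, k_0) = 0xB839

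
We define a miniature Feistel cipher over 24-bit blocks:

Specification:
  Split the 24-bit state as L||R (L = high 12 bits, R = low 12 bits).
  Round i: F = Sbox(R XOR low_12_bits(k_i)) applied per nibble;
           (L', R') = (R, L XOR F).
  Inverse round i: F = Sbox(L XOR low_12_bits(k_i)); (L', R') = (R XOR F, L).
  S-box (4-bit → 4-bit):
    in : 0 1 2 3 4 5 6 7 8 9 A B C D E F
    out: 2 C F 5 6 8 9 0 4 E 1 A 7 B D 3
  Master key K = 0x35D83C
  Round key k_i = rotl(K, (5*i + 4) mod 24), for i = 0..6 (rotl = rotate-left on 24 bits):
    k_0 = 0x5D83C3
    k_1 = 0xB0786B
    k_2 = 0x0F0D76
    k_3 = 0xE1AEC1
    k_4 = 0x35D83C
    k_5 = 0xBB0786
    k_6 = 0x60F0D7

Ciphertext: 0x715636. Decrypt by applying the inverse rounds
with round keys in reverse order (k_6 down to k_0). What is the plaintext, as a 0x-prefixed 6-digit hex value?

0x43C275

s_0 = ciphertext = 0x715636
s_1 = InvRound(s_0, k_6) = 0x649715
s_2 = InvRound(s_1, k_5) = 0xB66649
s_3 = InvRound(s_2, k_4) = 0x3C8B66
s_4 = InvRound(s_3, k_3) = 0x0483C8
s_5 = InvRound(s_4, k_2) = 0x895048
s_6 = InvRound(s_5, k_1) = 0x275895
s_7 = InvRound(s_6, k_0) = 0x43C275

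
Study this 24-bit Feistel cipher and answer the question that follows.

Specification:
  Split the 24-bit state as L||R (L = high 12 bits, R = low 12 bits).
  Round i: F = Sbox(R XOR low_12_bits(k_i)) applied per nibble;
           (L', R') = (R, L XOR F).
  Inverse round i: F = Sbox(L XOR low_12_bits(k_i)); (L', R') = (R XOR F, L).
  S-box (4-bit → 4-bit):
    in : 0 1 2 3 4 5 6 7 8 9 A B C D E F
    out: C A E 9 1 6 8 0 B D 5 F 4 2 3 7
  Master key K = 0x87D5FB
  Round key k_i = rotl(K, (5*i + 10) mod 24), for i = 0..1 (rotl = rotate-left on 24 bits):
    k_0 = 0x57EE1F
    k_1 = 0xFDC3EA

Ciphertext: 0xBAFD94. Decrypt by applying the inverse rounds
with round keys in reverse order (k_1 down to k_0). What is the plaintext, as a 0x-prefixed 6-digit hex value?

s_0 = ciphertext = 0xBAFD94
s_1 = InvRound(s_0, k_1) = 0x682BAF
s_2 = InvRound(s_1, k_0) = 0x07D682

0x07D682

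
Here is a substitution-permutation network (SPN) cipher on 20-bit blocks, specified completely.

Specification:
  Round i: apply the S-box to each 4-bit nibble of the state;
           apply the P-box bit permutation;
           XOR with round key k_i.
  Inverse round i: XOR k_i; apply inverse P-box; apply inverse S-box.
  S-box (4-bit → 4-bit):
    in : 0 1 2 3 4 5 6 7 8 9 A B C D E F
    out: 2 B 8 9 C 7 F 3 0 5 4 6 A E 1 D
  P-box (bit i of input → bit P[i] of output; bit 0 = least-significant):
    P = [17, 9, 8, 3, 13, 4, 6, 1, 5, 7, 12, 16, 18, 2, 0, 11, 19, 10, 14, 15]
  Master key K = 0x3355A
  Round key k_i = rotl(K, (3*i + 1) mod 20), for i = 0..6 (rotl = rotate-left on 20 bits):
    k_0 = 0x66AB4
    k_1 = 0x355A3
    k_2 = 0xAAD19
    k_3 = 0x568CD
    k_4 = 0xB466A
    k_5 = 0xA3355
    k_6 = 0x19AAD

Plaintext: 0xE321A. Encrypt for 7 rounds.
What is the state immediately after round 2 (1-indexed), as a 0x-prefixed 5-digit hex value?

0x01ACA

s_0 = plaintext = 0xE321A
s_1 = Round(s_0, k_0) = 0xB43A6
s_2 = Round(s_1, k_1) = 0x01ACA
s_3 = Round(s_2, k_2) = 0xEB00F
s_4 = Round(s_3, k_3) = 0xF6950
s_5 = Round(s_4, k_4) = 0x7BC1F
s_6 = Round(s_5, k_5) = 0x116CA
s_7 = Round(s_6, k_6) = 0xC071B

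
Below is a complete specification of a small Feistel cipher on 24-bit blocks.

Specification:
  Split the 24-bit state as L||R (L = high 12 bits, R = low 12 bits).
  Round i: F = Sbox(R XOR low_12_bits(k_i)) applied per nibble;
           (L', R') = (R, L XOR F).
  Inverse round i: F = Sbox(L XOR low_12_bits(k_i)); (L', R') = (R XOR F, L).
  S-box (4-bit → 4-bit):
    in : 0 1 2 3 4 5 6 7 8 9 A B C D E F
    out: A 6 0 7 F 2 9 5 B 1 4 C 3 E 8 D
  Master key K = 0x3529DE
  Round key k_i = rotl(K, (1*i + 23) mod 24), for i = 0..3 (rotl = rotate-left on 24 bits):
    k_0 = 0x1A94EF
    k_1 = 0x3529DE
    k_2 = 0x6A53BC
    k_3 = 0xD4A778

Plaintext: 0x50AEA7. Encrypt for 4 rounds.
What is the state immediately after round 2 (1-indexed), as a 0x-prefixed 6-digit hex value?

s_0 = plaintext = 0x50AEA7
s_1 = Round(s_0, k_0) = 0xEA71F1
s_2 = Round(s_1, k_1) = 0x1F15AA
s_3 = Round(s_2, k_2) = 0x5AA898
s_4 = Round(s_3, k_3) = 0x898820

0x1F15AA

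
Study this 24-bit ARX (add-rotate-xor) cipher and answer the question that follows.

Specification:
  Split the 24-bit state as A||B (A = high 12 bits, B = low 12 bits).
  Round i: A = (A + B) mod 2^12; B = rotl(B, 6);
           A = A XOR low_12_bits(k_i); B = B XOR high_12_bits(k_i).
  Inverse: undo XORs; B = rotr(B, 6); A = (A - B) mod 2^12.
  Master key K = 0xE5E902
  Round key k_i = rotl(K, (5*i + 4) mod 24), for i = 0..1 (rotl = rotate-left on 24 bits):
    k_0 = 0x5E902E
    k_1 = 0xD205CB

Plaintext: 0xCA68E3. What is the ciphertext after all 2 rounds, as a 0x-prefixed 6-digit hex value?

s_0 = plaintext = 0xCA68E3
s_1 = Round(s_0, k_0) = 0x5A7D0A
s_2 = Round(s_1, k_1) = 0x77AF94

0x77AF94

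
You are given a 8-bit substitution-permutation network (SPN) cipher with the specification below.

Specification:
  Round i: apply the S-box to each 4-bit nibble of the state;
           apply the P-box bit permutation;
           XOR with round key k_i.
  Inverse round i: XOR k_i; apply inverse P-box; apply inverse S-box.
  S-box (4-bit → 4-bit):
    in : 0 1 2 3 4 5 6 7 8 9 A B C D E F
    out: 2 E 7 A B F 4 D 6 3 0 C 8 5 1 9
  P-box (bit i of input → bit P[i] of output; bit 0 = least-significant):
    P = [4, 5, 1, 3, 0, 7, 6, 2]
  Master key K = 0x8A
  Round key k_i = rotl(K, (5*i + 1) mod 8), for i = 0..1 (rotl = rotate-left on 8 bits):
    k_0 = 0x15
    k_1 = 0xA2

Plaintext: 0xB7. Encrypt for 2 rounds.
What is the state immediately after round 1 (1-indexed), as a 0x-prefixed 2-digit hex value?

0x4B

s_0 = plaintext = 0xB7
s_1 = Round(s_0, k_0) = 0x4B
s_2 = Round(s_1, k_1) = 0x2D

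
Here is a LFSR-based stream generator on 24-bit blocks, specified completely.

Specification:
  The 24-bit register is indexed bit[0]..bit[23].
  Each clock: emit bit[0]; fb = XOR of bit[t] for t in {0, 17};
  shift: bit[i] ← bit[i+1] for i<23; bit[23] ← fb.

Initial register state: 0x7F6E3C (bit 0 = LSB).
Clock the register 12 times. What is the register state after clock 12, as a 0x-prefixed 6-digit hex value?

0xF837F6

reg_0 = 0x7F6E3C
clock 1: out=0, reg = 0xBFB71E
clock 2: out=0, reg = 0xDFDB8F
clock 3: out=1, reg = 0x6FEDC7
clock 4: out=1, reg = 0x37F6E3
clock 5: out=1, reg = 0x1BFB71
clock 6: out=1, reg = 0x0DFDB8
clock 7: out=0, reg = 0x06FEDC
clock 8: out=0, reg = 0x837F6E
clock 9: out=0, reg = 0xC1BFB7
clock 10: out=1, reg = 0xE0DFDB
clock 11: out=1, reg = 0xF06FED
clock 12: out=1, reg = 0xF837F6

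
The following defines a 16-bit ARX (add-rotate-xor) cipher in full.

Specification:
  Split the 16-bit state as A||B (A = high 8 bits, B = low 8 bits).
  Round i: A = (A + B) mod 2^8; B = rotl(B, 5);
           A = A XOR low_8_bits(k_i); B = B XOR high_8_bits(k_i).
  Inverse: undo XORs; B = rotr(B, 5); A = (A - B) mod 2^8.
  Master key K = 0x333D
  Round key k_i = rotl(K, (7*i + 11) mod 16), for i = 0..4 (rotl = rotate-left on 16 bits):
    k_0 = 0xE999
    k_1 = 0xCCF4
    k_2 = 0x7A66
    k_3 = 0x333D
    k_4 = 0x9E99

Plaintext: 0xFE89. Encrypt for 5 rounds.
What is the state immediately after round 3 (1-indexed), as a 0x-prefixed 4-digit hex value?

0xBF80

s_0 = plaintext = 0xFE89
s_1 = Round(s_0, k_0) = 0x1ED8
s_2 = Round(s_1, k_1) = 0x02D7
s_3 = Round(s_2, k_2) = 0xBF80
s_4 = Round(s_3, k_3) = 0x0223
s_5 = Round(s_4, k_4) = 0xBCFA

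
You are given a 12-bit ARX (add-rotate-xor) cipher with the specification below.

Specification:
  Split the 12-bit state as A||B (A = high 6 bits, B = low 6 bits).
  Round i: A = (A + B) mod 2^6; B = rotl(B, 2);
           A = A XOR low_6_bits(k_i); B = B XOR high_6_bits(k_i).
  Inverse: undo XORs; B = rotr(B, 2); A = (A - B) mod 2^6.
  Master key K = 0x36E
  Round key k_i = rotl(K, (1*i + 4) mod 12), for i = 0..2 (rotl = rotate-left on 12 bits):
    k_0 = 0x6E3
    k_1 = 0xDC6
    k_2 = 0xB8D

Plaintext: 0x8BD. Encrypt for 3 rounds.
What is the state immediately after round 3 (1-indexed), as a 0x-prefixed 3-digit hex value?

0xFBA

s_0 = plaintext = 0x8BD
s_1 = Round(s_0, k_0) = 0xF2C
s_2 = Round(s_1, k_1) = 0xB85
s_3 = Round(s_2, k_2) = 0xFBA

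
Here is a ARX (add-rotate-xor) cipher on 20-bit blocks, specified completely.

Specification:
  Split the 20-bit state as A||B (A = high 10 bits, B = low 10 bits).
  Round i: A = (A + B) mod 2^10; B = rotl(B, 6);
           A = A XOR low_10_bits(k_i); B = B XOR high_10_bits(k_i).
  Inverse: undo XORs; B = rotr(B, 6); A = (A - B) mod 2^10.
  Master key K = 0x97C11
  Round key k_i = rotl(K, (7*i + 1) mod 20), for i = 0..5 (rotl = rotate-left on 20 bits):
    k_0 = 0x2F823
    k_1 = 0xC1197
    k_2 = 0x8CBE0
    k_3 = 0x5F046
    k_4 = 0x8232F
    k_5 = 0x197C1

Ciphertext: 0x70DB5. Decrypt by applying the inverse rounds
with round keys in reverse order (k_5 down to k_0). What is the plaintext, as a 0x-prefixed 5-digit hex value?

s_0 = ciphertext = 0x70DB5
s_1 = InvRound(s_0, k_5) = 0x3ED07
s_2 = InvRound(s_1, k_4) = 0xB60FC
s_3 = InvRound(s_2, k_3) = 0xA6006
s_4 = InvRound(s_3, k_2) = 0x8C348
s_5 = InvRound(s_4, k_1) = 0xB98C1
s_6 = InvRound(s_5, k_0) = 0xB53F1

0xB53F1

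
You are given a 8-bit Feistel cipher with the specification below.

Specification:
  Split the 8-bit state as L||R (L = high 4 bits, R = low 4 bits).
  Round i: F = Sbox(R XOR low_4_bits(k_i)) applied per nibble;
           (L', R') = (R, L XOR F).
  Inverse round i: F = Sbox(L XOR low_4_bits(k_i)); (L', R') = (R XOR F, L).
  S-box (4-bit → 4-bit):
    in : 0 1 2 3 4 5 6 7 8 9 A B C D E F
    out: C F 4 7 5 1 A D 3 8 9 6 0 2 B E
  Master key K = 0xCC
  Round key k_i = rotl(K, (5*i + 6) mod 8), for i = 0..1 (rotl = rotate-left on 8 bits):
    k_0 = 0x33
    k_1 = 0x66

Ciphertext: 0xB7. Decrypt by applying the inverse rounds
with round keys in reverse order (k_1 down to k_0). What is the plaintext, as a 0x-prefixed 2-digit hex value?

0x15

s_0 = ciphertext = 0xB7
s_1 = InvRound(s_0, k_1) = 0x5B
s_2 = InvRound(s_1, k_0) = 0x15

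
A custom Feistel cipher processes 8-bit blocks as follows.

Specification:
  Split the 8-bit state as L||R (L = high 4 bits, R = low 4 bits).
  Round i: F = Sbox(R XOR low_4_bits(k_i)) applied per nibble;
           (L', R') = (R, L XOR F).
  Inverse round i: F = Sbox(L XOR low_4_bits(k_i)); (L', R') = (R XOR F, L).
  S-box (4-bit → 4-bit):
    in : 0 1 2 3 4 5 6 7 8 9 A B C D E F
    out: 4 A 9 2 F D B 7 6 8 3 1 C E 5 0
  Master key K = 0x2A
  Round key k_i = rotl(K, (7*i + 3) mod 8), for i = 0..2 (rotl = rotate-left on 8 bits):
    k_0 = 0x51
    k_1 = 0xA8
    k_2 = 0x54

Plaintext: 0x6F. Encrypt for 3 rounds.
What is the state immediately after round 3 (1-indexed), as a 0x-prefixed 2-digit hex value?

s_0 = plaintext = 0x6F
s_1 = Round(s_0, k_0) = 0xF3
s_2 = Round(s_1, k_1) = 0x3E
s_3 = Round(s_2, k_2) = 0xE0

0xE0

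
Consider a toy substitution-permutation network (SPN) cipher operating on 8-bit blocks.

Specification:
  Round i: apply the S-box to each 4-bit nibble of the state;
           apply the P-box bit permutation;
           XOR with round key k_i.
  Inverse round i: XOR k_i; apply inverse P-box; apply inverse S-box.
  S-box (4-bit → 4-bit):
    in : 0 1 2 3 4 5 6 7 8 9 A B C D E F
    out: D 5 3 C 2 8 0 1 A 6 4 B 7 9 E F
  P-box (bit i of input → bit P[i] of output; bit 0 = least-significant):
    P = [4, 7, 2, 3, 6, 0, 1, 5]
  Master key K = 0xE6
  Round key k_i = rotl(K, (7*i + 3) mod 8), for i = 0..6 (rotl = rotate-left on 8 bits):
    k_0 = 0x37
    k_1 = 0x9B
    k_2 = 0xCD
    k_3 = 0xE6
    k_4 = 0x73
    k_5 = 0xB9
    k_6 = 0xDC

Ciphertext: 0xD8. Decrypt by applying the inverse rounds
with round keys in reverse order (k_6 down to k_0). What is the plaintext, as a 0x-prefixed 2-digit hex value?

0xA2

s_0 = ciphertext = 0xD8
s_1 = InvRound(s_0, k_6) = 0x6A
s_2 = InvRound(s_1, k_5) = 0xC2
s_3 = InvRound(s_2, k_4) = 0x82
s_4 = InvRound(s_3, k_3) = 0xDA
s_5 = InvRound(s_4, k_2) = 0x91
s_6 = InvRound(s_5, k_1) = 0xA5
s_7 = InvRound(s_6, k_0) = 0xA2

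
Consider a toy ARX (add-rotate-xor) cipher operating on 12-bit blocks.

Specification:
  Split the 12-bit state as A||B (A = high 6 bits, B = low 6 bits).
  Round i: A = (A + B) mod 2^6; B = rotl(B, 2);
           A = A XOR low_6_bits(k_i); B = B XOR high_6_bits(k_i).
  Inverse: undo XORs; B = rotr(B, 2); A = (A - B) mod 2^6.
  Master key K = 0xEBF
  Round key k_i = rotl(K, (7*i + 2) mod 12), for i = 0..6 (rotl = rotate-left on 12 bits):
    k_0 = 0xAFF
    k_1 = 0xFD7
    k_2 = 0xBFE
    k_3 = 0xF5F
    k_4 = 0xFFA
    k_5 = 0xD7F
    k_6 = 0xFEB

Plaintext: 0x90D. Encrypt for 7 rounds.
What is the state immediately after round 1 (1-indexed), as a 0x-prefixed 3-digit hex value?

0x39F

s_0 = plaintext = 0x90D
s_1 = Round(s_0, k_0) = 0x39F
s_2 = Round(s_1, k_1) = 0xE82
s_3 = Round(s_2, k_2) = 0x0A7
s_4 = Round(s_3, k_3) = 0xDA3
s_5 = Round(s_4, k_4) = 0x8F1
s_6 = Round(s_5, k_5) = 0xAF2
s_7 = Round(s_6, k_6) = 0xDB4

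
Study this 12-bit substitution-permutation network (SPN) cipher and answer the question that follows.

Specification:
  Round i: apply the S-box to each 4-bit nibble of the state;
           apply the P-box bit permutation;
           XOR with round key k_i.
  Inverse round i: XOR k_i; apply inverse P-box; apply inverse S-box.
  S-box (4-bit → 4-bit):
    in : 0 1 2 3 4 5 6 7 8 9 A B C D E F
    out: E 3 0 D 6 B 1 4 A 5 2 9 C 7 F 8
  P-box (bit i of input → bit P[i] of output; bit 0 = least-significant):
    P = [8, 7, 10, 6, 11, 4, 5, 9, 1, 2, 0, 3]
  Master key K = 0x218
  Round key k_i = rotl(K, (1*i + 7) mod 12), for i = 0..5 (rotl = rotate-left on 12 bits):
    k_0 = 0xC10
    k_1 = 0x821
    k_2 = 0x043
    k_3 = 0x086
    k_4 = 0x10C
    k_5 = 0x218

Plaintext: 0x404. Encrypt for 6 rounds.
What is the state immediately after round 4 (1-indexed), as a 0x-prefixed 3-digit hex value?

s_0 = plaintext = 0x404
s_1 = Round(s_0, k_0) = 0xAA5
s_2 = Round(s_1, k_1) = 0x9F5
s_3 = Round(s_2, k_2) = 0x380
s_4 = Round(s_3, k_3) = 0x65D
s_5 = Round(s_4, k_4) = 0xE9E
s_6 = Round(s_5, k_5) = 0xFF7

0x65D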